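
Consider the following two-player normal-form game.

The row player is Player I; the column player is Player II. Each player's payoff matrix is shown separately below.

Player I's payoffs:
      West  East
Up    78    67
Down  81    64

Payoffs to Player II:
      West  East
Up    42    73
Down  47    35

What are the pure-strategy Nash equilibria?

Player I against West: payoffs 78, 81 → best response Down.
Player I against East: payoffs 67, 64 → best response Up.
Player II against Up: payoffs 42, 73 → best response East.
Player II against Down: payoffs 47, 35 → best response West.
Mutual best responses: (Up, East); (Down, West).

(Up, East); (Down, West)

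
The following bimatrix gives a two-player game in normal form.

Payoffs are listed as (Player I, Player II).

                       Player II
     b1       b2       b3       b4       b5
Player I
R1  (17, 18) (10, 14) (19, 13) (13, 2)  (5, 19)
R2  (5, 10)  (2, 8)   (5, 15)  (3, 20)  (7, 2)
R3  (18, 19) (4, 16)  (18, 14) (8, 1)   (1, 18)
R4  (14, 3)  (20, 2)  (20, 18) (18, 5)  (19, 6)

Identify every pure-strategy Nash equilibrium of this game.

Player I against b1: payoffs 17, 5, 18, 14 → best response R3.
Player I against b2: payoffs 10, 2, 4, 20 → best response R4.
Player I against b3: payoffs 19, 5, 18, 20 → best response R4.
Player I against b4: payoffs 13, 3, 8, 18 → best response R4.
Player I against b5: payoffs 5, 7, 1, 19 → best response R4.
Player II against R1: payoffs 18, 14, 13, 2, 19 → best response b5.
Player II against R2: payoffs 10, 8, 15, 20, 2 → best response b4.
Player II against R3: payoffs 19, 16, 14, 1, 18 → best response b1.
Player II against R4: payoffs 3, 2, 18, 5, 6 → best response b3.
Mutual best responses: (R3, b1); (R4, b3).

(R3, b1); (R4, b3)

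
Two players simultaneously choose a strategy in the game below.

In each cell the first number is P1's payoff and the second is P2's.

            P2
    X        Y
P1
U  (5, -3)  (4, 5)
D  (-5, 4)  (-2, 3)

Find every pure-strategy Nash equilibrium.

Pure NE: (U, Y)

P1 against X: payoffs 5, -5 → best response U.
P1 against Y: payoffs 4, -2 → best response U.
P2 against U: payoffs -3, 5 → best response Y.
P2 against D: payoffs 4, 3 → best response X.
Mutual best responses: (U, Y).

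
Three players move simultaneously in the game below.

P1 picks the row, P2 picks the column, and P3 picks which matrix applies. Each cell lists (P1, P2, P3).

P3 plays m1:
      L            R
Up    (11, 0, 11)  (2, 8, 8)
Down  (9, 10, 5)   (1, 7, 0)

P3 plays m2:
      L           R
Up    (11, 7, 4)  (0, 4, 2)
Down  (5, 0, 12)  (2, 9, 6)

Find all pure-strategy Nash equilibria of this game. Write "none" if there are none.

(Up, R, m1); (Down, R, m2)

(Up, L, m1): P2 can switch to R (0 → 8). Not NE.
(Up, L, m2): P3 can switch to m1 (4 → 11). Not NE.
(Up, R, m1): P1 gets 2, best alternative 1; P2 gets 8, best alternative 0; P3 gets 8, best alternative 2. No profitable deviation — NE.
(Up, R, m2): P1 can switch to Down (0 → 2). Not NE.
(Down, L, m1): P1 can switch to Up (9 → 11). Not NE.
(Down, L, m2): P1 can switch to Up (5 → 11). Not NE.
(Down, R, m1): P1 can switch to Up (1 → 2). Not NE.
(Down, R, m2): P1 gets 2, best alternative 0; P2 gets 9, best alternative 0; P3 gets 6, best alternative 0. No profitable deviation — NE.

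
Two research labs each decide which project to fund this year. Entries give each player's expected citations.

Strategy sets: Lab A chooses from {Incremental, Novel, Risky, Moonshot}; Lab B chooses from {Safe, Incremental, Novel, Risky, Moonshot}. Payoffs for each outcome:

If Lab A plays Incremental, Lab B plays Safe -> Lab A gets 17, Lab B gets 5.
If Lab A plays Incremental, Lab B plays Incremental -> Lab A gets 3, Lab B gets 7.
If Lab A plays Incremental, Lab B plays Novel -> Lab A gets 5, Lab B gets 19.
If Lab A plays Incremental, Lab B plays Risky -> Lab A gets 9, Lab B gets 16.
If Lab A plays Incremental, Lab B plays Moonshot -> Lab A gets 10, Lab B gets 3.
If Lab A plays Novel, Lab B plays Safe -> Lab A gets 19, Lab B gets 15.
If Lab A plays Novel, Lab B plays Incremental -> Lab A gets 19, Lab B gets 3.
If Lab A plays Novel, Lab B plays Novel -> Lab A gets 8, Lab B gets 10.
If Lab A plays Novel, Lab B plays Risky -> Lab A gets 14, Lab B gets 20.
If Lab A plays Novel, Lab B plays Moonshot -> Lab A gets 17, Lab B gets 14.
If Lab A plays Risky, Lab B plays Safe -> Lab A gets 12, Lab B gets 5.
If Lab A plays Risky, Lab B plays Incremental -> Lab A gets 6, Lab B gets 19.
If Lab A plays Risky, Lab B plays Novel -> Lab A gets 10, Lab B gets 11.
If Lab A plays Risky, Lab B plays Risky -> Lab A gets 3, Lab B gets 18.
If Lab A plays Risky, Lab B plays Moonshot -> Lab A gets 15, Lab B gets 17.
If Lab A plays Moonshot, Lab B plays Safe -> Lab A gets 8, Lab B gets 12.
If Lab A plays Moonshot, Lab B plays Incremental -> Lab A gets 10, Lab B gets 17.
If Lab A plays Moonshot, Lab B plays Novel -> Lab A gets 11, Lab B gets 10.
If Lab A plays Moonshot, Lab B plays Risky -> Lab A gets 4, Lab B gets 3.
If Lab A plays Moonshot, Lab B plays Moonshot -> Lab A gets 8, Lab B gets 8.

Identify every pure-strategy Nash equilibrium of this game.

Lab A against Safe: payoffs 17, 19, 12, 8 → best response Novel.
Lab A against Incremental: payoffs 3, 19, 6, 10 → best response Novel.
Lab A against Novel: payoffs 5, 8, 10, 11 → best response Moonshot.
Lab A against Risky: payoffs 9, 14, 3, 4 → best response Novel.
Lab A against Moonshot: payoffs 10, 17, 15, 8 → best response Novel.
Lab B against Incremental: payoffs 5, 7, 19, 16, 3 → best response Novel.
Lab B against Novel: payoffs 15, 3, 10, 20, 14 → best response Risky.
Lab B against Risky: payoffs 5, 19, 11, 18, 17 → best response Incremental.
Lab B against Moonshot: payoffs 12, 17, 10, 3, 8 → best response Incremental.
Mutual best responses: (Novel, Risky).

The unique pure-strategy Nash equilibrium is (Novel, Risky).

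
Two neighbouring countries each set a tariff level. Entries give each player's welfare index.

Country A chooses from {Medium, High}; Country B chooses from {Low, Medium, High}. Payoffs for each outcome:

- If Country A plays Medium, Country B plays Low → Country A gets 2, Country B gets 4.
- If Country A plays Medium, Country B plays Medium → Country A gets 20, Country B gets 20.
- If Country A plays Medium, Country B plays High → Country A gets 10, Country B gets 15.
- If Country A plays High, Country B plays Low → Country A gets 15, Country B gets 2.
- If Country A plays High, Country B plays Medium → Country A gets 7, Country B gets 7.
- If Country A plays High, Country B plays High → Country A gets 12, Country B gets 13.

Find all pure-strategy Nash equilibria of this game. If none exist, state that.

Pure-strategy Nash equilibria: (Medium, Medium) and (High, High)

(Medium, Low): Country A can switch to High (2 → 15). Not NE.
(Medium, Medium): Country A gets 20, best alternative 7; Country B gets 20, best alternative 15. No profitable deviation — NE.
(Medium, High): Country A can switch to High (10 → 12). Not NE.
(High, Low): Country B can switch to Medium (2 → 7). Not NE.
(High, Medium): Country A can switch to Medium (7 → 20). Not NE.
(High, High): Country A gets 12, best alternative 10; Country B gets 13, best alternative 7. No profitable deviation — NE.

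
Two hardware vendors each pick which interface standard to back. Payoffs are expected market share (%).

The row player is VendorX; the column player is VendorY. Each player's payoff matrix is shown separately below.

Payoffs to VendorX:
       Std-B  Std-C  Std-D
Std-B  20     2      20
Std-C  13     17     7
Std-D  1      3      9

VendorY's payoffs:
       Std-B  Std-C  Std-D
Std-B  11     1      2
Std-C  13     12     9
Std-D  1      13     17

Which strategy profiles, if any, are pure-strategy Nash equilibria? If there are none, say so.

Check each profile: it is a Nash equilibrium iff no player can strictly gain by switching unilaterally.
(Std-B, Std-B): VendorX gets 20, best alternative 13; VendorY gets 11, best alternative 2. No profitable deviation — NE.
(Std-B, Std-C): VendorX can switch to Std-C (2 → 17). Not NE.
(Std-B, Std-D): VendorY can switch to Std-B (2 → 11). Not NE.
(Std-C, Std-B): VendorX can switch to Std-B (13 → 20). Not NE.
(Std-C, Std-C): VendorY can switch to Std-B (12 → 13). Not NE.
(Std-C, Std-D): VendorX can switch to Std-B (7 → 20). Not NE.
(Std-D, Std-B): VendorX can switch to Std-B (1 → 20). Not NE.
(Std-D, Std-C): VendorX can switch to Std-C (3 → 17). Not NE.
(Std-D, Std-D): VendorX can switch to Std-B (9 → 20). Not NE.

The unique pure-strategy Nash equilibrium is (Std-B, Std-B).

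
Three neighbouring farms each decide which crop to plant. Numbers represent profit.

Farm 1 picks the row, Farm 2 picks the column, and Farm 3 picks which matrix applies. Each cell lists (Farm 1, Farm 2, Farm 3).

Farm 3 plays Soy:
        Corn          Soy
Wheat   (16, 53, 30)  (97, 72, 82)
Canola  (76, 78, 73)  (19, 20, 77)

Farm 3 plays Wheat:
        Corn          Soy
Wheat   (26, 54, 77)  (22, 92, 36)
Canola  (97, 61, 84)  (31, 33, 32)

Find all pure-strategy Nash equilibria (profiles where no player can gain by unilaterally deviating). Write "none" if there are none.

Pure-strategy Nash equilibria: (Wheat, Soy, Soy); (Canola, Corn, Wheat)

Farm 1 against (Corn, Soy): payoffs 16, 76 → best response Canola.
Farm 1 against (Corn, Wheat): payoffs 26, 97 → best response Canola.
Farm 1 against (Soy, Soy): payoffs 97, 19 → best response Wheat.
Farm 1 against (Soy, Wheat): payoffs 22, 31 → best response Canola.
Farm 2 against (Wheat, Soy): payoffs 53, 72 → best response Soy.
Farm 2 against (Wheat, Wheat): payoffs 54, 92 → best response Soy.
Farm 2 against (Canola, Soy): payoffs 78, 20 → best response Corn.
Farm 2 against (Canola, Wheat): payoffs 61, 33 → best response Corn.
Farm 3 against (Wheat, Corn): payoffs 30, 77 → best response Wheat.
Farm 3 against (Wheat, Soy): payoffs 82, 36 → best response Soy.
Farm 3 against (Canola, Corn): payoffs 73, 84 → best response Wheat.
Farm 3 against (Canola, Soy): payoffs 77, 32 → best response Soy.
Mutual best responses: (Wheat, Soy, Soy); (Canola, Corn, Wheat).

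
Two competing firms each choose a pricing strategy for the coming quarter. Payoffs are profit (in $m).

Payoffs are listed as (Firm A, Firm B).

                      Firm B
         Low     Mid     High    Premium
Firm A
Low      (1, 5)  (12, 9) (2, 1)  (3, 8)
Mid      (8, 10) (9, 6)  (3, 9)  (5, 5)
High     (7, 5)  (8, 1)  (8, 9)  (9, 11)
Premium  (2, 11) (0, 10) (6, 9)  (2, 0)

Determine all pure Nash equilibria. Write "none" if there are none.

Pure-strategy Nash equilibria: (Low, Mid); (Mid, Low); (High, Premium)

(Low, Low): Firm A can switch to Mid (1 → 8). Not NE.
(Low, Mid): Firm A gets 12, best alternative 9; Firm B gets 9, best alternative 8. No profitable deviation — NE.
(Low, High): Firm A can switch to Mid (2 → 3). Not NE.
(Low, Premium): Firm A can switch to Mid (3 → 5). Not NE.
(Mid, Low): Firm A gets 8, best alternative 7; Firm B gets 10, best alternative 9. No profitable deviation — NE.
(Mid, Mid): Firm A can switch to Low (9 → 12). Not NE.
(Mid, High): Firm A can switch to High (3 → 8). Not NE.
(Mid, Premium): Firm A can switch to High (5 → 9). Not NE.
(High, Low): Firm A can switch to Mid (7 → 8). Not NE.
(High, Mid): Firm A can switch to Low (8 → 12). Not NE.
(High, High): Firm B can switch to Premium (9 → 11). Not NE.
(High, Premium): Firm A gets 9, best alternative 5; Firm B gets 11, best alternative 9. No profitable deviation — NE.
(Premium, Low): Firm A can switch to Mid (2 → 8). Not NE.
(The remaining 3 profiles each have a profitable deviation by the same check.)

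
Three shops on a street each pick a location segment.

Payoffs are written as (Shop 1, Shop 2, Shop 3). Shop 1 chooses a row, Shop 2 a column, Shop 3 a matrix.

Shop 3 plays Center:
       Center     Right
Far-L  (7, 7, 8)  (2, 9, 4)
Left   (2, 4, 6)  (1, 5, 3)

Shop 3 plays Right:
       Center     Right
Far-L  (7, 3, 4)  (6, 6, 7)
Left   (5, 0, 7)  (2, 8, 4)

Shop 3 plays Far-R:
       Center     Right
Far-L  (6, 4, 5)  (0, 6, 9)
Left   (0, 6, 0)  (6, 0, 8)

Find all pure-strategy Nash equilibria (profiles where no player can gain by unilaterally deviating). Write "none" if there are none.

(Far-L, Center, Center): Shop 2 can switch to Right (7 → 9). Not NE.
(Far-L, Center, Right): Shop 2 can switch to Right (3 → 6). Not NE.
(Far-L, Center, Far-R): Shop 2 can switch to Right (4 → 6). Not NE.
(Far-L, Right, Center): Shop 3 can switch to Right (4 → 7). Not NE.
(Far-L, Right, Right): Shop 3 can switch to Far-R (7 → 9). Not NE.
(Far-L, Right, Far-R): Shop 1 can switch to Left (0 → 6). Not NE.
(Left, Center, Center): Shop 1 can switch to Far-L (2 → 7). Not NE.
(Left, Center, Right): Shop 1 can switch to Far-L (5 → 7). Not NE.
(Left, Center, Far-R): Shop 1 can switch to Far-L (0 → 6). Not NE.
(Left, Right, Center): Shop 1 can switch to Far-L (1 → 2). Not NE.
(The remaining 2 profiles each have a profitable deviation by the same check.)

none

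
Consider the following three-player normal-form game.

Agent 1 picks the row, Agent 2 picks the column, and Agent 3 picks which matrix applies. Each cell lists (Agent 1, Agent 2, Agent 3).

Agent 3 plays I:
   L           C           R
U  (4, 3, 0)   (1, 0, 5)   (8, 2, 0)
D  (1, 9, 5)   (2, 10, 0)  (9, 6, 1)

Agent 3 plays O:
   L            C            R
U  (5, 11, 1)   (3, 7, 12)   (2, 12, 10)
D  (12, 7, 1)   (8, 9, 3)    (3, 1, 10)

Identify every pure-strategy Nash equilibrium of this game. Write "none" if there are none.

For each player, find the best response to each opponent profile; mutual best responses are the pure NE.
Agent 1 against (L, I): payoffs 4, 1 → best response U.
Agent 1 against (L, O): payoffs 5, 12 → best response D.
Agent 1 against (C, I): payoffs 1, 2 → best response D.
Agent 1 against (C, O): payoffs 3, 8 → best response D.
Agent 1 against (R, I): payoffs 8, 9 → best response D.
Agent 1 against (R, O): payoffs 2, 3 → best response D.
Agent 2 against (U, I): payoffs 3, 0, 2 → best response L.
Agent 2 against (U, O): payoffs 11, 7, 12 → best response R.
Agent 2 against (D, I): payoffs 9, 10, 6 → best response C.
Agent 2 against (D, O): payoffs 7, 9, 1 → best response C.
Agent 3 against (U, L): payoffs 0, 1 → best response O.
Agent 3 against (U, C): payoffs 5, 12 → best response O.
Agent 3 against (U, R): payoffs 0, 10 → best response O.
Agent 3 against (D, L): payoffs 5, 1 → best response I.
Agent 3 against (D, C): payoffs 0, 3 → best response O.
Agent 3 against (D, R): payoffs 1, 10 → best response O.
Mutual best responses: (D, C, O).

Pure NE: (D, C, O)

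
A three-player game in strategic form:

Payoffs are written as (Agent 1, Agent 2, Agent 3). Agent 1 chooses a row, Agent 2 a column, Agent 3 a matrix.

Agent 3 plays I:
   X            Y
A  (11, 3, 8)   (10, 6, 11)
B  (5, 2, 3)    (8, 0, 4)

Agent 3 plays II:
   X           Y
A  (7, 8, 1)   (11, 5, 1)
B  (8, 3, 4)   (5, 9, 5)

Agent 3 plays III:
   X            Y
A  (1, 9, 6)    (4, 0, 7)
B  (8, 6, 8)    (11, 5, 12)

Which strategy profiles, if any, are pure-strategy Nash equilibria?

Pure-strategy Nash equilibria: (A, Y, I) and (B, X, III)

(A, X, I): Agent 2 can switch to Y (3 → 6). Not NE.
(A, X, II): Agent 1 can switch to B (7 → 8). Not NE.
(A, X, III): Agent 1 can switch to B (1 → 8). Not NE.
(A, Y, I): Agent 1 gets 10, best alternative 8; Agent 2 gets 6, best alternative 3; Agent 3 gets 11, best alternative 7. No profitable deviation — NE.
(A, Y, II): Agent 2 can switch to X (5 → 8). Not NE.
(A, Y, III): Agent 1 can switch to B (4 → 11). Not NE.
(B, X, I): Agent 1 can switch to A (5 → 11). Not NE.
(B, X, III): Agent 1 gets 8, best alternative 1; Agent 2 gets 6, best alternative 5; Agent 3 gets 8, best alternative 4. No profitable deviation — NE.
(The remaining 4 profiles each have a profitable deviation by the same check.)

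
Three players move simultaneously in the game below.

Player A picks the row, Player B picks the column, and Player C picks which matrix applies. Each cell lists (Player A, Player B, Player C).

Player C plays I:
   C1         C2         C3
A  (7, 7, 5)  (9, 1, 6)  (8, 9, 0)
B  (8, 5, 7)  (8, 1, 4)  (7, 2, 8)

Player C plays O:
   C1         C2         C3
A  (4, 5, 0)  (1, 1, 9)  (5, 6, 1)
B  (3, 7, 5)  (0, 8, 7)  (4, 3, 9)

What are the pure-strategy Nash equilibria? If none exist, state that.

Mark each player's best response to every combination of opponents' strategies; a profile where every player is best-responding is a pure Nash equilibrium.
Player A against (C1, I): payoffs 7, 8 → best response B.
Player A against (C1, O): payoffs 4, 3 → best response A.
Player A against (C2, I): payoffs 9, 8 → best response A.
Player A against (C2, O): payoffs 1, 0 → best response A.
Player A against (C3, I): payoffs 8, 7 → best response A.
Player A against (C3, O): payoffs 5, 4 → best response A.
Player B against (A, I): payoffs 7, 1, 9 → best response C3.
Player B against (A, O): payoffs 5, 1, 6 → best response C3.
Player B against (B, I): payoffs 5, 1, 2 → best response C1.
Player B against (B, O): payoffs 7, 8, 3 → best response C2.
Player C against (A, C1): payoffs 5, 0 → best response I.
Player C against (A, C2): payoffs 6, 9 → best response O.
Player C against (A, C3): payoffs 0, 1 → best response O.
Player C against (B, C1): payoffs 7, 5 → best response I.
Player C against (B, C2): payoffs 4, 7 → best response O.
Player C against (B, C3): payoffs 8, 9 → best response O.
Mutual best responses: (A, C3, O); (B, C1, I).

The pure Nash equilibria are (A, C3, O); (B, C1, I).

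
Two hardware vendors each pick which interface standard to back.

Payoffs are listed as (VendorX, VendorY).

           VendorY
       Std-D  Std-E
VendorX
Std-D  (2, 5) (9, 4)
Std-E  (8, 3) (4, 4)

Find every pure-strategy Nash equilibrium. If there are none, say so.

Mark each player's best response to every combination of opponents' strategies; a profile where every player is best-responding is a pure Nash equilibrium.
VendorX against Std-D: payoffs 2, 8 → best response Std-E.
VendorX against Std-E: payoffs 9, 4 → best response Std-D.
VendorY against Std-D: payoffs 5, 4 → best response Std-D.
VendorY against Std-E: payoffs 3, 4 → best response Std-E.
No profile is a mutual best response for all players.

none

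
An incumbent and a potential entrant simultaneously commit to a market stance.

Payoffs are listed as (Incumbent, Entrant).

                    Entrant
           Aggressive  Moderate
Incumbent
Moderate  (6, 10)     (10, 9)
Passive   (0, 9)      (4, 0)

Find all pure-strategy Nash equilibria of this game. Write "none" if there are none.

Pure NE: (Moderate, Aggressive)

(Moderate, Aggressive): Incumbent gets 6, best alternative 0; Entrant gets 10, best alternative 9. No profitable deviation — NE.
(Moderate, Moderate): Entrant can switch to Aggressive (9 → 10). Not NE.
(Passive, Aggressive): Incumbent can switch to Moderate (0 → 6). Not NE.
(Passive, Moderate): Incumbent can switch to Moderate (4 → 10). Not NE.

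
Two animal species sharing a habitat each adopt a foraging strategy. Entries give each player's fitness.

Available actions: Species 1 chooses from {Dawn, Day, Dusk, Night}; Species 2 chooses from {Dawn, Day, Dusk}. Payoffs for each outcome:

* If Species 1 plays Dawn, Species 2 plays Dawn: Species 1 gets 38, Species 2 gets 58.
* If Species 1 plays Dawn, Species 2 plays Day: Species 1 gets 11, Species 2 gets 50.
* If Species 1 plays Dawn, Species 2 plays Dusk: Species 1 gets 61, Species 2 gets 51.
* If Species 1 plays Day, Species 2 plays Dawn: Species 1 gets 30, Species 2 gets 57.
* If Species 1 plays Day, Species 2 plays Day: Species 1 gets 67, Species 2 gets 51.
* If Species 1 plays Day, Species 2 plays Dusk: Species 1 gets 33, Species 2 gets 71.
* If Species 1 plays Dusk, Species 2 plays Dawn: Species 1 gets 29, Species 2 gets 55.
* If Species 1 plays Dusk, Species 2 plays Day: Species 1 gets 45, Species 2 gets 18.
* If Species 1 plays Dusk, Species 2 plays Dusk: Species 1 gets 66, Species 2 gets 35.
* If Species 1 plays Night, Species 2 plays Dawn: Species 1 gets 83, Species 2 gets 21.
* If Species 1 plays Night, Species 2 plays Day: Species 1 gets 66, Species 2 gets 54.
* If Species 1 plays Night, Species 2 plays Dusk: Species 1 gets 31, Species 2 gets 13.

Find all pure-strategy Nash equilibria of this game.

Mark each player's best response to every combination of opponents' strategies; a profile where every player is best-responding is a pure Nash equilibrium.
Species 1 against Dawn: payoffs 38, 30, 29, 83 → best response Night.
Species 1 against Day: payoffs 11, 67, 45, 66 → best response Day.
Species 1 against Dusk: payoffs 61, 33, 66, 31 → best response Dusk.
Species 2 against Dawn: payoffs 58, 50, 51 → best response Dawn.
Species 2 against Day: payoffs 57, 51, 71 → best response Dusk.
Species 2 against Dusk: payoffs 55, 18, 35 → best response Dawn.
Species 2 against Night: payoffs 21, 54, 13 → best response Day.
No profile is a mutual best response for all players.

There is no pure-strategy Nash equilibrium.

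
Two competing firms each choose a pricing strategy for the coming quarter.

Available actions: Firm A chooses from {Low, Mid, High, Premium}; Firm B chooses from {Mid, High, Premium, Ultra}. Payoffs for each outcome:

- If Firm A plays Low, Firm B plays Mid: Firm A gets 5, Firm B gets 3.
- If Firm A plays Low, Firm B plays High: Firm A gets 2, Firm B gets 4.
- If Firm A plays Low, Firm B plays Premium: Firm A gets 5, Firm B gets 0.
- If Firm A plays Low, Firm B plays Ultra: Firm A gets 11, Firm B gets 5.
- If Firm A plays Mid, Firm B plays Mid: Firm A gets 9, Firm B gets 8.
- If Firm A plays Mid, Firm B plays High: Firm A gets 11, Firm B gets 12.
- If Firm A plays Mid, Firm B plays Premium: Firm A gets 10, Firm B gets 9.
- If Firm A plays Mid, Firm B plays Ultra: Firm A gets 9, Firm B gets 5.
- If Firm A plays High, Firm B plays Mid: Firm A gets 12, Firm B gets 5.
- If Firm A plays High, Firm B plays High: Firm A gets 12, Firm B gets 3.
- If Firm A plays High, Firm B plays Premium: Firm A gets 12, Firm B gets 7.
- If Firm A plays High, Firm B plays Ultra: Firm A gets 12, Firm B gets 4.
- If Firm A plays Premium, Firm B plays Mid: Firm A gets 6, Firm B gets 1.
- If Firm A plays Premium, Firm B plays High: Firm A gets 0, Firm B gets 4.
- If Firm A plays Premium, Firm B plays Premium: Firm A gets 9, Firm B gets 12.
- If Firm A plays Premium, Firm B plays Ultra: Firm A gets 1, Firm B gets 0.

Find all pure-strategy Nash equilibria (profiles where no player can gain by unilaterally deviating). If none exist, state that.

(High, Premium)

Firm A against Mid: payoffs 5, 9, 12, 6 → best response High.
Firm A against High: payoffs 2, 11, 12, 0 → best response High.
Firm A against Premium: payoffs 5, 10, 12, 9 → best response High.
Firm A against Ultra: payoffs 11, 9, 12, 1 → best response High.
Firm B against Low: payoffs 3, 4, 0, 5 → best response Ultra.
Firm B against Mid: payoffs 8, 12, 9, 5 → best response High.
Firm B against High: payoffs 5, 3, 7, 4 → best response Premium.
Firm B against Premium: payoffs 1, 4, 12, 0 → best response Premium.
Mutual best responses: (High, Premium).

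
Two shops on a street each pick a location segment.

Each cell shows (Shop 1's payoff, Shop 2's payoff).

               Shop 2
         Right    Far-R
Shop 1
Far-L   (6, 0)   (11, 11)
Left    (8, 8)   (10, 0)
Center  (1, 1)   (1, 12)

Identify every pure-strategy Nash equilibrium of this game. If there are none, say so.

Shop 1 against Right: payoffs 6, 8, 1 → best response Left.
Shop 1 against Far-R: payoffs 11, 10, 1 → best response Far-L.
Shop 2 against Far-L: payoffs 0, 11 → best response Far-R.
Shop 2 against Left: payoffs 8, 0 → best response Right.
Shop 2 against Center: payoffs 1, 12 → best response Far-R.
Mutual best responses: (Far-L, Far-R); (Left, Right).

Pure-strategy Nash equilibria: (Far-L, Far-R); (Left, Right)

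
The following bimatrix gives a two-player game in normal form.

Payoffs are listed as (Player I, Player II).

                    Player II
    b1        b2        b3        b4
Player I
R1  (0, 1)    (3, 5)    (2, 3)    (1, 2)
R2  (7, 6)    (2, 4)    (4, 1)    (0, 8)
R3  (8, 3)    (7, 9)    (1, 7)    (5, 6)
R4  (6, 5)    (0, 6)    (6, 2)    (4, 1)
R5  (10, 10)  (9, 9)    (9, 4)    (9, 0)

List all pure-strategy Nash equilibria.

(R5, b1)

(R1, b1): Player I can switch to R2 (0 → 7). Not NE.
(R1, b2): Player I can switch to R3 (3 → 7). Not NE.
(R1, b3): Player I can switch to R2 (2 → 4). Not NE.
(R1, b4): Player I can switch to R3 (1 → 5). Not NE.
(R2, b1): Player I can switch to R3 (7 → 8). Not NE.
(R2, b2): Player I can switch to R1 (2 → 3). Not NE.
(R2, b3): Player I can switch to R4 (4 → 6). Not NE.
(R2, b4): Player I can switch to R1 (0 → 1). Not NE.
(R3, b1): Player I can switch to R5 (8 → 10). Not NE.
(R3, b2): Player I can switch to R5 (7 → 9). Not NE.
(R3, b3): Player I can switch to R1 (1 → 2). Not NE.
(R3, b4): Player I can switch to R5 (5 → 9). Not NE.
(R5, b1): Player I gets 10, best alternative 8; Player II gets 10, best alternative 9. No profitable deviation — NE.
(The remaining 7 profiles each have a profitable deviation by the same check.)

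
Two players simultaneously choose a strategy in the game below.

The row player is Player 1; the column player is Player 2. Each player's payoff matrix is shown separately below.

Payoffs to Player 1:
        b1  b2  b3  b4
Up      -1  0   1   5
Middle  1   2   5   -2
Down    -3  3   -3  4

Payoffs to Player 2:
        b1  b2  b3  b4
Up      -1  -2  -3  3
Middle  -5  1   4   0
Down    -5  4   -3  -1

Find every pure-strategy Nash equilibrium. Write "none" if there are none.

The pure Nash equilibria are (Up, b4); (Middle, b3); (Down, b2).

(Up, b1): Player 1 can switch to Middle (-1 → 1). Not NE.
(Up, b2): Player 1 can switch to Middle (0 → 2). Not NE.
(Up, b3): Player 1 can switch to Middle (1 → 5). Not NE.
(Up, b4): Player 1 gets 5, best alternative 4; Player 2 gets 3, best alternative -1. No profitable deviation — NE.
(Middle, b1): Player 2 can switch to b2 (-5 → 1). Not NE.
(Middle, b2): Player 1 can switch to Down (2 → 3). Not NE.
(Middle, b3): Player 1 gets 5, best alternative 1; Player 2 gets 4, best alternative 1. No profitable deviation — NE.
(Middle, b4): Player 1 can switch to Up (-2 → 5). Not NE.
(Down, b1): Player 1 can switch to Up (-3 → -1). Not NE.
(Down, b2): Player 1 gets 3, best alternative 2; Player 2 gets 4, best alternative -1. No profitable deviation — NE.
(Down, b3): Player 1 can switch to Up (-3 → 1). Not NE.
(The remaining 1 profile has a profitable deviation by the same check.)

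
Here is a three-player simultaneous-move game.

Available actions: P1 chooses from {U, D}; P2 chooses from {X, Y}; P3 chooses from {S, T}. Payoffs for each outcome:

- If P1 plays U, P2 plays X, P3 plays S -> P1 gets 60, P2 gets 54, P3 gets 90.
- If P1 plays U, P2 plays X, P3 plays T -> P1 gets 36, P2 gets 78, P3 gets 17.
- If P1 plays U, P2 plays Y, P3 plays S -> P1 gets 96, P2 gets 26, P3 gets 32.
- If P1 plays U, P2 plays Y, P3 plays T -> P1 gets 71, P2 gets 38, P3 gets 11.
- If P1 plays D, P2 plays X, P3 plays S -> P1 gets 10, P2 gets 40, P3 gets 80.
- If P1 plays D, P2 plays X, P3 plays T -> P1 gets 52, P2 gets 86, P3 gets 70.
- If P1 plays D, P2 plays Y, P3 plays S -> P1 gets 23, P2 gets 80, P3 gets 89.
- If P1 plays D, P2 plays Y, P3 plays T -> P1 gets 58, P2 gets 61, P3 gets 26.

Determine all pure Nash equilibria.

(U, X, S): P1 gets 60, best alternative 10; P2 gets 54, best alternative 26; P3 gets 90, best alternative 17. No profitable deviation — NE.
(U, X, T): P1 can switch to D (36 → 52). Not NE.
(U, Y, S): P2 can switch to X (26 → 54). Not NE.
(U, Y, T): P2 can switch to X (38 → 78). Not NE.
(D, X, S): P1 can switch to U (10 → 60). Not NE.
(D, X, T): P3 can switch to S (70 → 80). Not NE.
(D, Y, S): P1 can switch to U (23 → 96). Not NE.
(The remaining 1 profile has a profitable deviation by the same check.)

Pure NE: (U, X, S)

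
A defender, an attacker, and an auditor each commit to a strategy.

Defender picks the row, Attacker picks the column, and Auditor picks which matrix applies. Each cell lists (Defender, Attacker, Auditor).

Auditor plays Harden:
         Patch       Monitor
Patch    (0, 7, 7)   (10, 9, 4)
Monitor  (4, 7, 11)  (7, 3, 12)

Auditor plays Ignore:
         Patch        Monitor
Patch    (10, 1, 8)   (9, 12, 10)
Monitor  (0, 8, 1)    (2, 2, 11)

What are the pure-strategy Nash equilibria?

Defender against (Patch, Harden): payoffs 0, 4 → best response Monitor.
Defender against (Patch, Ignore): payoffs 10, 0 → best response Patch.
Defender against (Monitor, Harden): payoffs 10, 7 → best response Patch.
Defender against (Monitor, Ignore): payoffs 9, 2 → best response Patch.
Attacker against (Patch, Harden): payoffs 7, 9 → best response Monitor.
Attacker against (Patch, Ignore): payoffs 1, 12 → best response Monitor.
Attacker against (Monitor, Harden): payoffs 7, 3 → best response Patch.
Attacker against (Monitor, Ignore): payoffs 8, 2 → best response Patch.
Auditor against (Patch, Patch): payoffs 7, 8 → best response Ignore.
Auditor against (Patch, Monitor): payoffs 4, 10 → best response Ignore.
Auditor against (Monitor, Patch): payoffs 11, 1 → best response Harden.
Auditor against (Monitor, Monitor): payoffs 12, 11 → best response Harden.
Mutual best responses: (Patch, Monitor, Ignore); (Monitor, Patch, Harden).

Pure-strategy Nash equilibria: (Patch, Monitor, Ignore) and (Monitor, Patch, Harden)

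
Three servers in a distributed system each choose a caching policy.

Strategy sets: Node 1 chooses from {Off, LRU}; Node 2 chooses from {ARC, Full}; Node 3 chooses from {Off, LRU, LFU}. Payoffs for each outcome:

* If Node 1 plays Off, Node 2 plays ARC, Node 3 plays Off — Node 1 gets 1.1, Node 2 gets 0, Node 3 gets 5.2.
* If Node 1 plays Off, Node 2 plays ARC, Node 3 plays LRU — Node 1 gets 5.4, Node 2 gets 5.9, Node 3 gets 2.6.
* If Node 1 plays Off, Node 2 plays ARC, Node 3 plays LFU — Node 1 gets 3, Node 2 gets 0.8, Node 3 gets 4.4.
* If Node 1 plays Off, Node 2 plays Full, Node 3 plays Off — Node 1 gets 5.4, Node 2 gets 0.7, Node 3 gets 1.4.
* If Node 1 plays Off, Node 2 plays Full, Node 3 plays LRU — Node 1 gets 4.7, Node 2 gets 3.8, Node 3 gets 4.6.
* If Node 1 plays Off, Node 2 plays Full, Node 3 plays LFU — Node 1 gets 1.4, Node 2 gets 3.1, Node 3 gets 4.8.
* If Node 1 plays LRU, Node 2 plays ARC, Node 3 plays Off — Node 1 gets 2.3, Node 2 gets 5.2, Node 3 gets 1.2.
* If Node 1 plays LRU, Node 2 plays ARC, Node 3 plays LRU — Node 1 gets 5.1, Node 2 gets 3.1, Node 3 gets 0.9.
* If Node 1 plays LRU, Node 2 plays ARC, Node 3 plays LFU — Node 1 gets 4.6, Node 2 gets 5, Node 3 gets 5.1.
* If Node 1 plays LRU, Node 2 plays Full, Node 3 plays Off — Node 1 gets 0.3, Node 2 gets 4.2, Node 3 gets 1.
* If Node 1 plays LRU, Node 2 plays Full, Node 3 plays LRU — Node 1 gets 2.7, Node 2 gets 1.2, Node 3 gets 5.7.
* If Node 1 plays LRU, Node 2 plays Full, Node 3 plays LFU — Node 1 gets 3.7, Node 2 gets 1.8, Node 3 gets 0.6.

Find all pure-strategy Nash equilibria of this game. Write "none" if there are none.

The unique pure-strategy Nash equilibrium is (LRU, ARC, LFU).

Node 1 against (ARC, Off): payoffs 1.1, 2.3 → best response LRU.
Node 1 against (ARC, LRU): payoffs 5.4, 5.1 → best response Off.
Node 1 against (ARC, LFU): payoffs 3, 4.6 → best response LRU.
Node 1 against (Full, Off): payoffs 5.4, 0.3 → best response Off.
Node 1 against (Full, LRU): payoffs 4.7, 2.7 → best response Off.
Node 1 against (Full, LFU): payoffs 1.4, 3.7 → best response LRU.
Node 2 against (Off, Off): payoffs 0, 0.7 → best response Full.
Node 2 against (Off, LRU): payoffs 5.9, 3.8 → best response ARC.
Node 2 against (Off, LFU): payoffs 0.8, 3.1 → best response Full.
Node 2 against (LRU, Off): payoffs 5.2, 4.2 → best response ARC.
Node 2 against (LRU, LRU): payoffs 3.1, 1.2 → best response ARC.
Node 2 against (LRU, LFU): payoffs 5, 1.8 → best response ARC.
Node 3 against (Off, ARC): payoffs 5.2, 2.6, 4.4 → best response Off.
Node 3 against (Off, Full): payoffs 1.4, 4.6, 4.8 → best response LFU.
Node 3 against (LRU, ARC): payoffs 1.2, 0.9, 5.1 → best response LFU.
Node 3 against (LRU, Full): payoffs 1, 5.7, 0.6 → best response LRU.
Mutual best responses: (LRU, ARC, LFU).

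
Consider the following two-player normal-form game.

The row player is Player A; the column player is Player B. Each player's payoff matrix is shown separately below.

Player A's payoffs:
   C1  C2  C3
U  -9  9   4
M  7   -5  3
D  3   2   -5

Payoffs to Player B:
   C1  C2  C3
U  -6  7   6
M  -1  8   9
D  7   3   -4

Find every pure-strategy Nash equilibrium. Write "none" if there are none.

(U, C1): Player A can switch to M (-9 → 7). Not NE.
(U, C2): Player A gets 9, best alternative 2; Player B gets 7, best alternative 6. No profitable deviation — NE.
(U, C3): Player B can switch to C2 (6 → 7). Not NE.
(M, C1): Player B can switch to C2 (-1 → 8). Not NE.
(M, C2): Player A can switch to U (-5 → 9). Not NE.
(M, C3): Player A can switch to U (3 → 4). Not NE.
(D, C1): Player A can switch to M (3 → 7). Not NE.
(D, C2): Player A can switch to U (2 → 9). Not NE.
(D, C3): Player A can switch to U (-5 → 4). Not NE.

Pure NE: (U, C2)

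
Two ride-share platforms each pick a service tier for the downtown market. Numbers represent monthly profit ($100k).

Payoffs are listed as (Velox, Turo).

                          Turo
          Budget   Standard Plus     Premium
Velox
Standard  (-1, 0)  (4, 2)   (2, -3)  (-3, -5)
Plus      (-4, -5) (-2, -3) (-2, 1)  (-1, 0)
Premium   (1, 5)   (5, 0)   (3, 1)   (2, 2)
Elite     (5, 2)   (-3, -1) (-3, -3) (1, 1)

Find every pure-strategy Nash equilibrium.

The unique pure-strategy Nash equilibrium is (Elite, Budget).

Mark each player's best response to every combination of opponents' strategies; a profile where every player is best-responding is a pure Nash equilibrium.
Velox against Budget: payoffs -1, -4, 1, 5 → best response Elite.
Velox against Standard: payoffs 4, -2, 5, -3 → best response Premium.
Velox against Plus: payoffs 2, -2, 3, -3 → best response Premium.
Velox against Premium: payoffs -3, -1, 2, 1 → best response Premium.
Turo against Standard: payoffs 0, 2, -3, -5 → best response Standard.
Turo against Plus: payoffs -5, -3, 1, 0 → best response Plus.
Turo against Premium: payoffs 5, 0, 1, 2 → best response Budget.
Turo against Elite: payoffs 2, -1, -3, 1 → best response Budget.
Mutual best responses: (Elite, Budget).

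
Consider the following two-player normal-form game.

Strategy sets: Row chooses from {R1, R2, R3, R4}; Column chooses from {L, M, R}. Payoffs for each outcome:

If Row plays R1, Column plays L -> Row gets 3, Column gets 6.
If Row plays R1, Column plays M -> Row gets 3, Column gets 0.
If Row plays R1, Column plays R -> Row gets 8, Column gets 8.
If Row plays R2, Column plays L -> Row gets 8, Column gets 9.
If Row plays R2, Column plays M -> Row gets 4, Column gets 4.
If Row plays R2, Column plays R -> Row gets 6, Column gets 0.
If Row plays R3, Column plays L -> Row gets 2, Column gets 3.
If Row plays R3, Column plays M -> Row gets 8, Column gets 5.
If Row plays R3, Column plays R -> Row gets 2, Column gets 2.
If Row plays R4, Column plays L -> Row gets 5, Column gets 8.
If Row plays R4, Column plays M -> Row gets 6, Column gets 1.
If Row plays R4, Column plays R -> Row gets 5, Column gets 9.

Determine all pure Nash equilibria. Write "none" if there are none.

(R1, L): Row can switch to R2 (3 → 8). Not NE.
(R1, M): Row can switch to R2 (3 → 4). Not NE.
(R1, R): Row gets 8, best alternative 6; Column gets 8, best alternative 6. No profitable deviation — NE.
(R2, L): Row gets 8, best alternative 5; Column gets 9, best alternative 4. No profitable deviation — NE.
(R2, M): Row can switch to R3 (4 → 8). Not NE.
(R2, R): Row can switch to R1 (6 → 8). Not NE.
(R3, L): Row can switch to R1 (2 → 3). Not NE.
(R3, M): Row gets 8, best alternative 6; Column gets 5, best alternative 3. No profitable deviation — NE.
(R3, R): Row can switch to R1 (2 → 8). Not NE.
(R4, L): Row can switch to R2 (5 → 8). Not NE.
(R4, M): Row can switch to R3 (6 → 8). Not NE.
(The remaining 1 profile has a profitable deviation by the same check.)

Pure-strategy Nash equilibria: (R1, R), (R2, L), (R3, M)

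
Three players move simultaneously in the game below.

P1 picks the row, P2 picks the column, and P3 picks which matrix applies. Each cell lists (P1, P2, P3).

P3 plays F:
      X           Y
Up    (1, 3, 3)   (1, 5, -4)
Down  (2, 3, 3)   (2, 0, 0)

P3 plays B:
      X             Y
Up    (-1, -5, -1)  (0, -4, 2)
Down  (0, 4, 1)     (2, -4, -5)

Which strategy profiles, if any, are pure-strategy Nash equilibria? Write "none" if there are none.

Mark each player's best response to every combination of opponents' strategies; a profile where every player is best-responding is a pure Nash equilibrium.
P1 against (X, F): payoffs 1, 2 → best response Down.
P1 against (X, B): payoffs -1, 0 → best response Down.
P1 against (Y, F): payoffs 1, 2 → best response Down.
P1 against (Y, B): payoffs 0, 2 → best response Down.
P2 against (Up, F): payoffs 3, 5 → best response Y.
P2 against (Up, B): payoffs -5, -4 → best response Y.
P2 against (Down, F): payoffs 3, 0 → best response X.
P2 against (Down, B): payoffs 4, -4 → best response X.
P3 against (Up, X): payoffs 3, -1 → best response F.
P3 against (Up, Y): payoffs -4, 2 → best response B.
P3 against (Down, X): payoffs 3, 1 → best response F.
P3 against (Down, Y): payoffs 0, -5 → best response F.
Mutual best responses: (Down, X, F).

Pure NE: (Down, X, F)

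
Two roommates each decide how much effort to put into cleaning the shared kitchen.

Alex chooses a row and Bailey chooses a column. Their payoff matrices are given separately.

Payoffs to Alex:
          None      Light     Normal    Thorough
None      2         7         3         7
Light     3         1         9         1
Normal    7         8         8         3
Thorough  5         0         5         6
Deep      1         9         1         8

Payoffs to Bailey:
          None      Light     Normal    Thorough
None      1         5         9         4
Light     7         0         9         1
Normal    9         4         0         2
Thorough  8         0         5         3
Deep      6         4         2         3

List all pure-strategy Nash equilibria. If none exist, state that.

(Light, Normal) and (Normal, None)

For each player, find the best response to each opponent profile; mutual best responses are the pure NE.
Alex against None: payoffs 2, 3, 7, 5, 1 → best response Normal.
Alex against Light: payoffs 7, 1, 8, 0, 9 → best response Deep.
Alex against Normal: payoffs 3, 9, 8, 5, 1 → best response Light.
Alex against Thorough: payoffs 7, 1, 3, 6, 8 → best response Deep.
Bailey against None: payoffs 1, 5, 9, 4 → best response Normal.
Bailey against Light: payoffs 7, 0, 9, 1 → best response Normal.
Bailey against Normal: payoffs 9, 4, 0, 2 → best response None.
Bailey against Thorough: payoffs 8, 0, 5, 3 → best response None.
Bailey against Deep: payoffs 6, 4, 2, 3 → best response None.
Mutual best responses: (Light, Normal); (Normal, None).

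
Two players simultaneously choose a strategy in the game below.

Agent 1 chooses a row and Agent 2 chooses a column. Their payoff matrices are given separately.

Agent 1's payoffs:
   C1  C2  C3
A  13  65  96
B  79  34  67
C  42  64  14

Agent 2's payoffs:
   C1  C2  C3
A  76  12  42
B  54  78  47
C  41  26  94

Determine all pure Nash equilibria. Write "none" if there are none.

There is no pure-strategy Nash equilibrium.

(A, C1): Agent 1 can switch to B (13 → 79). Not NE.
(A, C2): Agent 2 can switch to C1 (12 → 76). Not NE.
(A, C3): Agent 2 can switch to C1 (42 → 76). Not NE.
(B, C1): Agent 2 can switch to C2 (54 → 78). Not NE.
(B, C2): Agent 1 can switch to A (34 → 65). Not NE.
(B, C3): Agent 1 can switch to A (67 → 96). Not NE.
(The remaining 3 profiles each have a profitable deviation by the same check.)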